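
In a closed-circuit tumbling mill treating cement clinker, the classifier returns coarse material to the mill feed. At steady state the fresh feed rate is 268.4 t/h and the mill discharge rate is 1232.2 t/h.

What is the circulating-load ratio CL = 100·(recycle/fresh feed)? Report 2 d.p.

Steady state: M = F + R.
R = M − F = 1232.2 − 268.4 = 963.8 t/h
CL = 100·R/F = 100·963.8/268.4 = 359.09 %

CL = 359.09 %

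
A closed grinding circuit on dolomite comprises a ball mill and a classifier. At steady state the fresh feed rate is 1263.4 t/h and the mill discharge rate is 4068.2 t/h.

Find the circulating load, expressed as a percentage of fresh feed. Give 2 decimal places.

CL = 222.00 %

M = F + R at steady state, so:
R = M − F = 4068.2 − 1263.4 = 2804.8 t/h
CL = 100·R/F = 100·2804.8/1263.4 = 222.00 %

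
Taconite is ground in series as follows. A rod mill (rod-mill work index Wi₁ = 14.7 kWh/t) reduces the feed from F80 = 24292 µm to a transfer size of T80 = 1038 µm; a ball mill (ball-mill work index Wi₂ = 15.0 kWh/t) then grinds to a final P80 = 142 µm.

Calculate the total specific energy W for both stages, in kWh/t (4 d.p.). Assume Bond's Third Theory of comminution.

W = 10 Wi (1/√P80 − 1/√F80)  [Bond]
Stage 1 (24292→1038 µm, Wi₁=14.7): W₁ = 10·14.7·(0.031039 − 0.006416) = 3.6195 kWh/t
Stage 2 (1038→142 µm, Wi₂=15.0): W₂ = 10·15.0·(0.083918 − 0.031039) = 7.9319 kWh/t
W = W₁ + W₂ = 3.6195 + 7.9319 = 11.5514 kWh/t

W = 11.5514 kWh/t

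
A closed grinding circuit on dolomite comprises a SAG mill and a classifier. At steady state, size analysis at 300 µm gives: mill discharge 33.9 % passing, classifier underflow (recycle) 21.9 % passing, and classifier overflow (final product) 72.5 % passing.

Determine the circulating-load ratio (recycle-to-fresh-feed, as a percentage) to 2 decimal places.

CL = 321.67 %

Balance %-passing 300 µm (r = R/F):
Fd + Rd = Ru + Fo ⇒ R/F = (o−d)/(d−u)
r = (72.5 − 33.9)/(33.9 − 21.9) = 38.6/12.0 = 3.2167
CL = 100·r = 321.67 %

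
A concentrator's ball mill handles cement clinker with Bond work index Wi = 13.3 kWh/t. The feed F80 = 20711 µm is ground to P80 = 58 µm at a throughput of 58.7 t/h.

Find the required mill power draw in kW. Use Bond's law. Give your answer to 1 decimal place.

P = 970.9 kW

Bond:  W = 10 Wi (1/√P − 1/√F)
W = 10·13.3·(1/√58 − 1/√20711) = 10·13.3·(0.124358) = 16.5396 kWh/t
Power = W × throughput = 16.5396 kWh/t × 58.7 t/h = 970.9 kW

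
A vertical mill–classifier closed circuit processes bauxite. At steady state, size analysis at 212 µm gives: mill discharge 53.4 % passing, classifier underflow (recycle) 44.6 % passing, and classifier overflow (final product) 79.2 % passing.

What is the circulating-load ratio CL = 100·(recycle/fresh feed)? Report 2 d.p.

CL = 293.18 %

Let r = R/F. Size balance at 212 µm:
(1+r)d = ru + o → r = (o−d)/(d−u)
r = (79.2 − 53.4)/(53.4 − 44.6) = 25.8/8.8 = 2.9318
CL = 100·r = 293.18 %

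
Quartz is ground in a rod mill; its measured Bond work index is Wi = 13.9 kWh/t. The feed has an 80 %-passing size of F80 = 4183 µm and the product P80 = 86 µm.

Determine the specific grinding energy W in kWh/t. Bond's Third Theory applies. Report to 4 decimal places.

W = 10·Wi·[P80^(−½) − F80^(−½)]
1/√86 = 0.107833;  1/√4183 = 0.015462
W = 10·13.9·(0.107833 − 0.015462) = 12.8396 kWh/t

W = 12.8396 kWh/t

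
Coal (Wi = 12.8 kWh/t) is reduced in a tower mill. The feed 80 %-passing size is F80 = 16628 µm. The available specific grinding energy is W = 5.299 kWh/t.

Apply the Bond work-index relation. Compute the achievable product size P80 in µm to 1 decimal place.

P80 = 413.9 µm

W = 10 Wi (1/√P80 − 1/√F80)  [Bond]
P80^(−½) = W/(10 Wi) + F80^(−½)
  = 5.2990/(10·12.8) + 1/√16628 = 0.041398 + 0.007755 = 0.049153
P80 = (1/0.049153)² = 20.3445² = 413.90 µm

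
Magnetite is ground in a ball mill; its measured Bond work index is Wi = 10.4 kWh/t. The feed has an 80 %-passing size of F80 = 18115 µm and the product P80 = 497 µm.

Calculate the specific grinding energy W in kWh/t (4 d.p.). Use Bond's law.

W = 10 Wi (P80^-0.5 − F80^-0.5)
1/√497 = 0.044856;  1/√18115 = 0.007430
W = 10·10.4·(0.044856 − 0.007430) = 3.8923 kWh/t

W = 3.8923 kWh/t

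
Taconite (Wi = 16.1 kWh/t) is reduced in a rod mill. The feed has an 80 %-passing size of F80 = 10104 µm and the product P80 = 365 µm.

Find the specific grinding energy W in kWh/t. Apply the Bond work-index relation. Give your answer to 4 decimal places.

W = 10 Wi (P80^-0.5 − F80^-0.5)
1/√365 = 0.052342;  1/√10104 = 0.009948
W = 10·16.1·(0.052342 − 0.009948) = 6.8254 kWh/t

W = 6.8254 kWh/t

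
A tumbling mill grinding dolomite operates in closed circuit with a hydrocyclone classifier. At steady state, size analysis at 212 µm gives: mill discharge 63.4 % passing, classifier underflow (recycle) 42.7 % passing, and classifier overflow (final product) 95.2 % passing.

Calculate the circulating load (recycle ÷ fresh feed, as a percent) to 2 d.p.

Let r = R/F. Size balance at 212 µm:
(1+r)d = ru + o → r = (o−d)/(d−u)
r = (95.2 − 63.4)/(63.4 − 42.7) = 31.8/20.7 = 1.5362
CL = 100·r = 153.62 %

CL = 153.62 %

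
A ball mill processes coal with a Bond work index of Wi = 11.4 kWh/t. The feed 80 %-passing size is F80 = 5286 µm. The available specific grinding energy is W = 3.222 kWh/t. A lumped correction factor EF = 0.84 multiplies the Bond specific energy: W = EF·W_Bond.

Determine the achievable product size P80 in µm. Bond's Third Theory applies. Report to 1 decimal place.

P80 = 445.1 µm

Bond: W = 10·Wi·(1/√P80 − 1/√F80)
W_Bond = W / EF = 3.222 / 0.84 = 3.8357 kWh/t
P80^-0.5 = F80^-0.5 + W_Bond/(10 Wi)
  = 3.8357/(10·11.4) + 1/√5286 = 0.033647 + 0.013754 = 0.047401
P80 = (1/0.047401)² = 21.0967² = 445.07 µm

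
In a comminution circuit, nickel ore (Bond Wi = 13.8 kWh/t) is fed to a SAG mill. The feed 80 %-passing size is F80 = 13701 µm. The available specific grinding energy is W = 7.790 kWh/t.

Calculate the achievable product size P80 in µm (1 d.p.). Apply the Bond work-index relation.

P80 = 236.7 µm

W = 10·Wi·(P80^(-½) − F80^(-½))
P80^(−½) = W/(10 Wi) + F80^(−½)
  = 7.7900/(10·13.8) + 1/√13701 = 0.056449 + 0.008543 = 0.064993
P80 = (1/0.064993)² = 15.3864² = 236.74 µm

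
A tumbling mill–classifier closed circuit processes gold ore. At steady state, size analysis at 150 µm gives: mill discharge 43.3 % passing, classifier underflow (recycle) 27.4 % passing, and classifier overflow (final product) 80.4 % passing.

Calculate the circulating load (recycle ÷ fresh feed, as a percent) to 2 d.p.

Two-product formula at 150 µm:
(1+r)d = ru + o → r = (o−d)/(d−u)
r = (80.4 − 43.3)/(43.3 − 27.4) = 37.1/15.9 = 2.3333
CL = 100·r = 233.33 %

CL = 233.33 %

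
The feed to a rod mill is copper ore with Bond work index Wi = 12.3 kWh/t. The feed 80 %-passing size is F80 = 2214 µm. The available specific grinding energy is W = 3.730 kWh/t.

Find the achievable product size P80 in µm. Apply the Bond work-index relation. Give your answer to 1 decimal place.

P80 = 375.9 µm

Bond:  W = 10 Wi (1/√P − 1/√F)
1/√P80 = 1/√F80 + W/(10·Wi)
  = 3.7300/(10·12.3) + 1/√2214 = 0.030325 + 0.021253 = 0.051578
P80 = (1/0.051578)² = 19.3882² = 375.90 µm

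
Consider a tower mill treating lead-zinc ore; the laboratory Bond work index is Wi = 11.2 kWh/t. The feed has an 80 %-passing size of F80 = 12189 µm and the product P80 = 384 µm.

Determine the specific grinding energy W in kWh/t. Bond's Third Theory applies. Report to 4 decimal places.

W = 4.7010 kWh/t

Bond: W = 10·Wi·(1/√P80 − 1/√F80)
1/√384 = 0.051031;  1/√12189 = 0.009058
W = 10·11.2·(0.051031 − 0.009058) = 4.7010 kWh/t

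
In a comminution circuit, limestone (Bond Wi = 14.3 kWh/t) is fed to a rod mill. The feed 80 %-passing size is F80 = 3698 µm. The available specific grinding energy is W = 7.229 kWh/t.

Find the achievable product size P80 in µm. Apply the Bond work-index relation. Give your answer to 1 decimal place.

W = 10·Wi·(P80^(-½) − F80^(-½))
P80^(−½) = W/(10 Wi) + F80^(−½)
  = 7.2290/(10·14.3) + 1/√3698 = 0.050552 + 0.016444 = 0.066997
P80 = (1/0.066997)² = 14.9261² = 222.79 µm

P80 = 222.8 µm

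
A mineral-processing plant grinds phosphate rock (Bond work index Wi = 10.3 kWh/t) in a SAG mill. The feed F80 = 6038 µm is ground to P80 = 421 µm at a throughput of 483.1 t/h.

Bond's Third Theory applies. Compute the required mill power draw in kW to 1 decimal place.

P = 1784.8 kW

W = 10·Wi·(P80^(-½) − F80^(-½))
W = 10·10.3·(1/√421 − 1/√6038) = 10·10.3·(0.035868) = 3.6944 kWh/t
Mill draw = 3.6944 × 483.1 = 1784.8 kW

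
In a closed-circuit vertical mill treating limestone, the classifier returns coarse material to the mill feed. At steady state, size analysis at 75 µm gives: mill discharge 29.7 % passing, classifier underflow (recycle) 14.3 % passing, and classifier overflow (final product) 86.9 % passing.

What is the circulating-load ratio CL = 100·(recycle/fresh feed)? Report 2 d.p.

Let r = R/F. Size balance at 75 µm:
r = (o − d)/(d − u)
r = (86.9 − 29.7)/(29.7 − 14.3) = 57.2/15.4 = 3.7143
CL = 100·r = 371.43 %

CL = 371.43 %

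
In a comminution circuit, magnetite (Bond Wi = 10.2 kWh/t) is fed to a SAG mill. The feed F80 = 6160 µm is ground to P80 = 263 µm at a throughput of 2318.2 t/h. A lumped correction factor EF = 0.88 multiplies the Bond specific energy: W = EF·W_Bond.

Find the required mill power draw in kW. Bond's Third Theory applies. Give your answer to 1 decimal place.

W = 10·Wi·[P80^(−½) − F80^(−½)]
W = 10·10.2·(1/√263 − 1/√6160) = 10·10.2·(0.048921) = 4.9900 kWh/t
W_actual = 0.88 × 4.9900 = 4.3912 kWh/t
P_mill = W·ṁ = 4.3912·2318.2 = 10179.7 kW

P = 10179.7 kW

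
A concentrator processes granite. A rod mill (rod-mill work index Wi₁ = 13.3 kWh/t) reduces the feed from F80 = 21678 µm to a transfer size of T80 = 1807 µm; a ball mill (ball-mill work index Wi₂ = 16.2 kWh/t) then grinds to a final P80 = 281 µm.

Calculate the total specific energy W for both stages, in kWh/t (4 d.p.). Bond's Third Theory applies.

W = 8.0786 kWh/t

W = 10 Wi / √P80 − 10 Wi / √F80
Stage 1 (21678→1807 µm, Wi₁=13.3): W₁ = 10·13.3·(0.023525 − 0.006792) = 2.2254 kWh/t
Stage 2 (1807→281 µm, Wi₂=16.2): W₂ = 10·16.2·(0.059655 − 0.023525) = 5.8531 kWh/t
W = W₁ + W₂ = 2.2254 + 5.8531 = 8.0786 kWh/t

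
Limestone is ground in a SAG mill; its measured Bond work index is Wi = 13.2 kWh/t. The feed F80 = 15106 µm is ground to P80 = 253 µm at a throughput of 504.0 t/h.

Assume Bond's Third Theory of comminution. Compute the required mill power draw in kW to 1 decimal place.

P = 3641.3 kW

Bond: W = 10·Wi·(1/√P80 − 1/√F80)
W = 10·13.2·(1/√253 − 1/√15106) = 10·13.2·(0.054733) = 7.2248 kWh/t
P_mill = W·ṁ = 7.2248·504.0 = 3641.3 kW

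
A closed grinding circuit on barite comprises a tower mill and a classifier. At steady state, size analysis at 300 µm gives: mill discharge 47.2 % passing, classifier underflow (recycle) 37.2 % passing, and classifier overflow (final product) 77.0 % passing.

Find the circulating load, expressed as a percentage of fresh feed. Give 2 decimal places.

Classifier node, passing 300 µm:
(1+r)d = ru + o → r = (o−d)/(d−u)
r = (77.0 − 47.2)/(47.2 − 37.2) = 29.8/10.0 = 2.9800
CL = 100·r = 298.00 %

CL = 298.00 %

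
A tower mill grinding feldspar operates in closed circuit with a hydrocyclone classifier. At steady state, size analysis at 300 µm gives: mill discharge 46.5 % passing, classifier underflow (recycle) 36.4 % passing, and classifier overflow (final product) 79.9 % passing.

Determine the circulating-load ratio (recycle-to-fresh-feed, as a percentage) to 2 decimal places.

Let r = R/F. Size balance at 300 µm:
d + r·d = r·u + o → r(d−u) = o−d
r = (79.9 − 46.5)/(46.5 − 36.4) = 33.4/10.1 = 3.3069
CL = 100·r = 330.69 %

CL = 330.69 %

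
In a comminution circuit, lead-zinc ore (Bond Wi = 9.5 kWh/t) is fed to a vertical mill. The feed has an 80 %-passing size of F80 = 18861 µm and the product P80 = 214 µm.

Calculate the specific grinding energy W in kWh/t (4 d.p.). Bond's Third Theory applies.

W = 5.8023 kWh/t

W = 10 Wi (1/√P80 − 1/√F80)  [Bond]
1/√214 = 0.068359;  1/√18861 = 0.007281
W = 10·9.5·(0.068359 − 0.007281) = 5.8023 kWh/t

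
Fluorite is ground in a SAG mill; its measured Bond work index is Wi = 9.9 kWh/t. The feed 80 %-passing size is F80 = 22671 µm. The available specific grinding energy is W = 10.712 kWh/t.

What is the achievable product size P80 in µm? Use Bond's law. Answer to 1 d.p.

P80 = 75.8 µm

Bond:  W = 10 Wi (1/√P − 1/√F)
⇒ 1/√P80 = W/(10·Wi) + 1/√F80
  = 10.7120/(10·9.9) + 1/√22671 = 0.108202 + 0.006641 = 0.114843
P80 = (1/0.114843)² = 8.7075² = 75.82 µm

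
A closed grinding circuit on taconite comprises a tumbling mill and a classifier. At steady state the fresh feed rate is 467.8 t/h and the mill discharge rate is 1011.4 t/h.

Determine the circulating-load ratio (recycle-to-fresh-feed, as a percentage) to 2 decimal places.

CL = 116.20 %

Mill node: discharge = fresh + recycle.
R = M − F = 1011.4 − 467.8 = 543.6 t/h
CL = 100·R/F = 100·543.6/467.8 = 116.20 %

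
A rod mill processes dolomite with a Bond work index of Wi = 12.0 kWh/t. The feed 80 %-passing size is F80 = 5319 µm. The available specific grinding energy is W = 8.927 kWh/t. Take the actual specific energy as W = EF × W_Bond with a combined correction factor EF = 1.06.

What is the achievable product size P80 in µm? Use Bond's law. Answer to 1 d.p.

W_Bond = 10·Wi·(1/√P₈₀ − 1/√F₈₀)
W_Bond = W / EF = 8.927 / 1.06 = 8.4217 kWh/t
P80^-0.5 = F80^-0.5 + W_Bond/(10 Wi)
  = 8.4217/(10·12.0) + 1/√5319 = 0.070181 + 0.013712 = 0.083892
P80 = (1/0.083892)² = 11.9200² = 142.09 µm

P80 = 142.1 µm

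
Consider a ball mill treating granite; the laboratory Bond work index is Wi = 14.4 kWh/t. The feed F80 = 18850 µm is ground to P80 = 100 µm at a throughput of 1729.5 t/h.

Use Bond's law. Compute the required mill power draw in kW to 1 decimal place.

P = 23090.8 kW

W = 10 Wi / √P80 − 10 Wi / √F80
W = 10·14.4·(1/√100 − 1/√18850) = 10·14.4·(0.092716) = 13.3512 kWh/t
Power = W × throughput = 13.3512 kWh/t × 1729.5 t/h = 23090.8 kW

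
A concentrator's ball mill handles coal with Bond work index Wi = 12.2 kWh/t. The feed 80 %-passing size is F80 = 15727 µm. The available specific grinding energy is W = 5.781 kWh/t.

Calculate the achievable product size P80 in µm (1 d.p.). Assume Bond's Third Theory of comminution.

P80 = 326.3 µm

Bond:  W = 10 Wi (1/√P − 1/√F)
1/√P80 = 1/√F80 + W/(10·Wi)
  = 5.7810/(10·12.2) + 1/√15727 = 0.047385 + 0.007974 = 0.055359
P80 = (1/0.055359)² = 18.0638² = 326.30 µm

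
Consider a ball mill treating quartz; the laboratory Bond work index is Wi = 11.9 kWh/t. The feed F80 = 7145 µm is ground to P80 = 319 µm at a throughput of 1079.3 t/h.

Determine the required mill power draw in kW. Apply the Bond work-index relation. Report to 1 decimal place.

W = 10·Wi·(P80^(-½) − F80^(-½))
W = 10·11.9·(1/√319 − 1/√7145) = 10·11.9·(0.044159) = 5.2549 kWh/t
Mill draw = 5.2549 × 1079.3 = 5671.6 kW

P = 5671.6 kW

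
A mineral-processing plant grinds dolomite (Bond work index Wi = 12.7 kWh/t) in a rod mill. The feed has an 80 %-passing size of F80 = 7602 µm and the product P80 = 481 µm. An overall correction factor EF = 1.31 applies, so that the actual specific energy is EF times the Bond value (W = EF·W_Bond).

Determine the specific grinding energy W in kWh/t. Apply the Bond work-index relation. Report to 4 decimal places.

Bond: W = 10·Wi·(1/√P80 − 1/√F80)
1/√481 = 0.045596;  1/√7602 = 0.011469
W = 10·12.7·(0.045596 − 0.011469) = 4.3341 kWh/t
Corrected W = EF·W_Bond = 1.31·4.3341 = 5.6777 kWh/t

W = 5.6777 kWh/t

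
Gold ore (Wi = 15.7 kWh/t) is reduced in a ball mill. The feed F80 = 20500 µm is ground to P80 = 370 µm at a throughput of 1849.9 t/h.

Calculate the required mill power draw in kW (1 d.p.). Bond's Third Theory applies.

P = 13070.5 kW

Bond: W = 10·Wi·(1/√P80 − 1/√F80)
W = 10·15.7·(1/√370 − 1/√20500) = 10·15.7·(0.045003) = 7.0655 kWh/t
Mill draw = 7.0655 × 1849.9 = 13070.5 kW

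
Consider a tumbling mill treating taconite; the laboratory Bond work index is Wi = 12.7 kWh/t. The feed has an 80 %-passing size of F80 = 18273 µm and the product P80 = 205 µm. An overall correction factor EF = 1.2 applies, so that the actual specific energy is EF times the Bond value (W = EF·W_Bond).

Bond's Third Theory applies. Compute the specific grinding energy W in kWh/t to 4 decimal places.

W = 10·Wi·[P80^(−½) − F80^(−½)]
1/√205 = 0.069843;  1/√18273 = 0.007398
W = 10·12.7·(0.069843 − 0.007398) = 7.9306 kWh/t
W_actual = 1.2 × 7.9306 = 9.5167 kWh/t

W = 9.5167 kWh/t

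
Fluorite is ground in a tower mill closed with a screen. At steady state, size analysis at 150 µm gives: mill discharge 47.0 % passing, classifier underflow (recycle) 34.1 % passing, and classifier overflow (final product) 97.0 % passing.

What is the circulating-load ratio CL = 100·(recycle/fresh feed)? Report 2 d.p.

CL = 387.60 %

Classifier node, passing 150 µm:
(1+r)d = ru + o → r = (o−d)/(d−u)
r = (97.0 − 47.0)/(47.0 − 34.1) = 50.0/12.9 = 3.8760
CL = 100·r = 387.60 %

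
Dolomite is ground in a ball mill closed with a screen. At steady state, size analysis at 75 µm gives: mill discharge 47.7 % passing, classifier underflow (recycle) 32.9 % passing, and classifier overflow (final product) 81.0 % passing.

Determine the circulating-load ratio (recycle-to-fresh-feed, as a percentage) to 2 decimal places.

CL = 225.00 %

Mass balance on the −75 µm fraction:
(1+r)d = ru + o → r = (o−d)/(d−u)
r = (81.0 − 47.7)/(47.7 − 32.9) = 33.3/14.8 = 2.2500
CL = 100·r = 225.00 %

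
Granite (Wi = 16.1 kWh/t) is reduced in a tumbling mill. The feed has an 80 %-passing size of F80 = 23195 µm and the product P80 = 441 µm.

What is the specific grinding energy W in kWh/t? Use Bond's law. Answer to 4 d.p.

W = 10 Wi (1/√P80 − 1/√F80)  [Bond]
1/√441 = 0.047619;  1/√23195 = 0.006566
W = 10·16.1·(0.047619 − 0.006566) = 6.6095 kWh/t

W = 6.6095 kWh/t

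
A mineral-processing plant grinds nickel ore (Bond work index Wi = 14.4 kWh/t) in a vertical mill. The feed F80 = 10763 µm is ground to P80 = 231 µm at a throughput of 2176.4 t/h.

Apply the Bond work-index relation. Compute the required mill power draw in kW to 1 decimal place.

Bond:  W = 10 Wi (1/√P − 1/√F)
W = 10·14.4·(1/√231 − 1/√10763) = 10·14.4·(0.056156) = 8.0865 kWh/t
P_mill = W·ṁ = 8.0865·2176.4 = 17599.4 kW

P = 17599.4 kW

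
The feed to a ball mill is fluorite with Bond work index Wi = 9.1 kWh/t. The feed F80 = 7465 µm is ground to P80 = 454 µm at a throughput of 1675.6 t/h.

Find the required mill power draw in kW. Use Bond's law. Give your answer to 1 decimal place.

P = 5391.4 kW

W_Bond = 10·Wi·(1/√P₈₀ − 1/√F₈₀)
W = 10·9.1·(1/√454 − 1/√7465) = 10·9.1·(0.035358) = 3.2176 kWh/t
P_mill = W·ṁ = 3.2176·1675.6 = 5391.4 kW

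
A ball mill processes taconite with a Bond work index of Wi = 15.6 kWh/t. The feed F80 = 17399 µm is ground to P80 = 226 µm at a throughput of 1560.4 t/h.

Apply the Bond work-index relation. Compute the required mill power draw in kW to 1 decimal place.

Bond: W = 10·Wi·(1/√P80 − 1/√F80)
W = 10·15.6·(1/√226 − 1/√17399) = 10·15.6·(0.058938) = 9.1943 kWh/t
Mill draw = 9.1943 × 1560.4 = 14346.8 kW

P = 14346.8 kW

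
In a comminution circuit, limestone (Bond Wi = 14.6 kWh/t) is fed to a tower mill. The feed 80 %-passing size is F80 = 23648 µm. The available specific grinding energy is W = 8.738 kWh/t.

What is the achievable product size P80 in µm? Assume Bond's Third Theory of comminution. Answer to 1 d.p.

P80 = 227.1 µm

W = 10 Wi (1/√P80 − 1/√F80)  [Bond]
P80^(−½) = W/(10 Wi) + F80^(−½)
  = 8.7380/(10·14.6) + 1/√23648 = 0.059849 + 0.006503 = 0.066352
P80 = (1/0.066352)² = 15.0711² = 227.14 µm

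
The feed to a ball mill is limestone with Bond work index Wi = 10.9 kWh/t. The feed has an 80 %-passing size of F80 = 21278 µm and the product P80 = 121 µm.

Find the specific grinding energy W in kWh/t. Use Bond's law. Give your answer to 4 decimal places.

Bond:  W = 10 Wi (1/√P − 1/√F)
1/√121 = 0.090909;  1/√21278 = 0.006855
W = 10·10.9·(0.090909 − 0.006855) = 9.1618 kWh/t

W = 9.1618 kWh/t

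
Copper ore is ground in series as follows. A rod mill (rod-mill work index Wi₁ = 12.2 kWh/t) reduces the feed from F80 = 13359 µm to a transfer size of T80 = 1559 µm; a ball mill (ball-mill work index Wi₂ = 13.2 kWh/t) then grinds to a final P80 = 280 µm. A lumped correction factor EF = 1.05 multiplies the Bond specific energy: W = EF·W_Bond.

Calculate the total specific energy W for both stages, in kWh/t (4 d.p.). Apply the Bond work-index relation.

Bond:  W = 10 Wi (1/√P − 1/√F)
Stage 1 (13359→1559 µm, Wi₁=12.2): W₁ = 10·12.2·(0.025327 − 0.008652) = 2.0343 kWh/t
Stage 2 (1559→280 µm, Wi₂=13.2): W₂ = 10·13.2·(0.059761 − 0.025327) = 4.5454 kWh/t
W = W₁ + W₂ = 2.0343 + 4.5454 = 6.5797 kWh/t
W_actual = 1.05 × 6.5797 = 6.9087 kWh/t

W = 6.9087 kWh/t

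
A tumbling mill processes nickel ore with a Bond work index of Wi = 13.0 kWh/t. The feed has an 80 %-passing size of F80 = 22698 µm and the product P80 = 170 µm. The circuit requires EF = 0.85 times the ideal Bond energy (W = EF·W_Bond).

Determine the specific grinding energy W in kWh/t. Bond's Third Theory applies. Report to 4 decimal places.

W = 7.7415 kWh/t

W = 10·Wi·(P80^(-½) − F80^(-½))
1/√170 = 0.076696;  1/√22698 = 0.006638
W = 10·13.0·(0.076696 − 0.006638) = 9.1077 kWh/t
Apply correction: 9.1077 × 0.85 = 7.7415 kWh/t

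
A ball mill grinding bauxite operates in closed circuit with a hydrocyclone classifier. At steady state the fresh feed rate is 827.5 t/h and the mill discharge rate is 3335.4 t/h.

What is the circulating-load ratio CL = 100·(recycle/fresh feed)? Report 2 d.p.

CL = 303.07 %

Mill node: discharge = fresh + recycle.
R = M − F = 3335.4 − 827.5 = 2507.9 t/h
CL = 100·R/F = 100·2507.9/827.5 = 303.07 %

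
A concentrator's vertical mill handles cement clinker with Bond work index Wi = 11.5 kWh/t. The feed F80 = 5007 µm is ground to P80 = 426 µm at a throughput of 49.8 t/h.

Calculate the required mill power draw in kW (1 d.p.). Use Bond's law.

Bond:  W = 10 Wi (1/√P − 1/√F)
W = 10·11.5·(1/√426 − 1/√5007) = 10·11.5·(0.034318) = 3.9466 kWh/t
P_mill = W·ṁ = 3.9466·49.8 = 196.5 kW

P = 196.5 kW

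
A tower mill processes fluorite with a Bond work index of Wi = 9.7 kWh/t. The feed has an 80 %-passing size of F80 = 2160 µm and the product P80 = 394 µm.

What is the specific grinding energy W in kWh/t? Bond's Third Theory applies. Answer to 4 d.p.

W = 10 Wi (1/√P80 − 1/√F80)  [Bond]
1/√394 = 0.050379;  1/√2160 = 0.021517
W = 10·9.7·(0.050379 − 0.021517) = 2.7997 kWh/t

W = 2.7997 kWh/t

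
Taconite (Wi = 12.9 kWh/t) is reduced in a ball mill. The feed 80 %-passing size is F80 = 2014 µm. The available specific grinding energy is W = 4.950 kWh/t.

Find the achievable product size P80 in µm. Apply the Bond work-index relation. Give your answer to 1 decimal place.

Bond:  W = 10 Wi (1/√P − 1/√F)
P80^(−½) = W/(10 Wi) + F80^(−½)
  = 4.9500/(10·12.9) + 1/√2014 = 0.038372 + 0.022283 = 0.060655
P80 = (1/0.060655)² = 16.4867² = 271.81 µm

P80 = 271.8 µm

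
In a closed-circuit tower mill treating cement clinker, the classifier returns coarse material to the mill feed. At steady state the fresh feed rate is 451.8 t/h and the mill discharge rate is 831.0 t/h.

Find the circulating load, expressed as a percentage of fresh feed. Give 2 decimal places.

Discharge = new feed + return, hence
R = M − F = 831.0 − 451.8 = 379.2 t/h
CL = 100·R/F = 100·379.2/451.8 = 83.93 %

CL = 83.93 %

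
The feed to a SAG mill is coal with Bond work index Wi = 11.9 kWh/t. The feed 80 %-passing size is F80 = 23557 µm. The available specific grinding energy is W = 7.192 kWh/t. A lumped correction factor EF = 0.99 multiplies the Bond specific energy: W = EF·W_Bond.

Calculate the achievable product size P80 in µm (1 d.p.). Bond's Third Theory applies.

P80 = 219.1 µm

Bond:  W = 10 Wi (1/√P − 1/√F)
W_Bond = W / EF = 7.192 / 0.99 = 7.2646 kWh/t
⇒ 1/√P80 = W_Bond/(10 Wi) + 1/√F80
  = 7.2646/(10·11.9) + 1/√23557 = 0.061047 + 0.006515 = 0.067563
P80 = (1/0.067563)² = 14.8010² = 219.07 µm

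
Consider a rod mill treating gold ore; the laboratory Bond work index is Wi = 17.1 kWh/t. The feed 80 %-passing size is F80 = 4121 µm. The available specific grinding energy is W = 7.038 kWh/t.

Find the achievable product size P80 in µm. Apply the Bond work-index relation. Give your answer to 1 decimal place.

W = 10 Wi (P80^-0.5 − F80^-0.5)
P80^-0.5 = F80^-0.5 + W/(10 Wi)
  = 7.0380/(10·17.1) + 1/√4121 = 0.041158 + 0.015578 = 0.056735
P80 = (1/0.056735)² = 17.6257² = 310.66 µm

P80 = 310.7 µm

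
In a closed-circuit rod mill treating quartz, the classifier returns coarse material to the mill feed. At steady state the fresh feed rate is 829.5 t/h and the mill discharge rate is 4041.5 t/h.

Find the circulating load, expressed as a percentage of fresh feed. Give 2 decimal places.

M = F + R at steady state, so:
R = M − F = 4041.5 − 829.5 = 3212.0 t/h
CL = 100·R/F = 100·3212.0/829.5 = 387.22 %

CL = 387.22 %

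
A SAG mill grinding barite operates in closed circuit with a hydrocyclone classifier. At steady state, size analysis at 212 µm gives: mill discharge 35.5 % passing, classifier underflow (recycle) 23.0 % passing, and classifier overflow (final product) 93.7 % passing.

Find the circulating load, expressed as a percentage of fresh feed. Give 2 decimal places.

CL = 465.60 %

Classifier node, passing 212 µm:
Fd + Rd = Ru + Fo ⇒ R/F = (o−d)/(d−u)
r = (93.7 − 35.5)/(35.5 − 23.0) = 58.2/12.5 = 4.6560
CL = 100·r = 465.60 %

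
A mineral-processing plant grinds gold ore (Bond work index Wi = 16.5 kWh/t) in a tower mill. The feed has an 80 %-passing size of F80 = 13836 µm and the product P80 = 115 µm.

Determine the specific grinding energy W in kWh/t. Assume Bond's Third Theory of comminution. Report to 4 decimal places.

W = 13.9836 kWh/t

Bond:  W = 10 Wi (1/√P − 1/√F)
1/√115 = 0.093250;  1/√13836 = 0.008501
W = 10·16.5·(0.093250 − 0.008501) = 13.9836 kWh/t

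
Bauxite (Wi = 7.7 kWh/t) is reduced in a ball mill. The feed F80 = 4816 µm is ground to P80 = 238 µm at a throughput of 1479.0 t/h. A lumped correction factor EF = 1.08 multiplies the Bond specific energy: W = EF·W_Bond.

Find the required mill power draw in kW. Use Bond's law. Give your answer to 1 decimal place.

W = 10·Wi·(P80^(-½) − F80^(-½))
W = 10·7.7·(1/√238 − 1/√4816) = 10·7.7·(0.050411) = 3.8816 kWh/t
W_actual = 1.08 × 3.8816 = 4.1921 kWh/t
Power = W × throughput = 4.1921 kWh/t × 1479.0 t/h = 6200.2 kW

P = 6200.2 kW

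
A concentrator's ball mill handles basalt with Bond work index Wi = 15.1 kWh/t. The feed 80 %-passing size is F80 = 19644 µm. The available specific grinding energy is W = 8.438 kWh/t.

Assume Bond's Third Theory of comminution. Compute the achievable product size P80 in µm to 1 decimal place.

W = 10·Wi·(P80^(-½) − F80^(-½))
P80^-0.5 = F80^-0.5 + W/(10 Wi)
  = 8.4380/(10·15.1) + 1/√19644 = 0.055881 + 0.007135 = 0.063016
P80 = (1/0.063016)² = 15.8691² = 251.83 µm

P80 = 251.8 µm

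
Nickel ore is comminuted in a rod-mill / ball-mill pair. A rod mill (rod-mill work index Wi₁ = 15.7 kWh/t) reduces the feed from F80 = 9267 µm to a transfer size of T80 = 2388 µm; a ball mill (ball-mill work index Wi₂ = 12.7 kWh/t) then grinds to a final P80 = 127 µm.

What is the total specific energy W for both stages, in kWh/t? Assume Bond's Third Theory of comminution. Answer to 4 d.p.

W = 10.2524 kWh/t

Bond:  W = 10 Wi (1/√P − 1/√F)
Stage 1 (9267→2388 µm, Wi₁=15.7): W₁ = 10·15.7·(0.020464 − 0.010388) = 1.5819 kWh/t
Stage 2 (2388→127 µm, Wi₂=12.7): W₂ = 10·12.7·(0.088736 − 0.020464) = 8.6705 kWh/t
W = W₁ + W₂ = 1.5819 + 8.6705 = 10.2524 kWh/t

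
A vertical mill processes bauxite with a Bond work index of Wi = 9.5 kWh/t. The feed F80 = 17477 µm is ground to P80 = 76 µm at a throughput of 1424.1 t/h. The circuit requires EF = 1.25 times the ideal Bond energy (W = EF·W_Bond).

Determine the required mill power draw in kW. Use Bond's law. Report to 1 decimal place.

P = 18119.3 kW

W_Bond = 10·Wi·(1/√P₈₀ − 1/√F₈₀)
W = 10·9.5·(1/√76 − 1/√17477) = 10·9.5·(0.107144) = 10.1786 kWh/t
Apply correction: 10.1786 × 1.25 = 12.7233 kWh/t
P = W·T = 12.7233·1424.1 = 18119.3 kW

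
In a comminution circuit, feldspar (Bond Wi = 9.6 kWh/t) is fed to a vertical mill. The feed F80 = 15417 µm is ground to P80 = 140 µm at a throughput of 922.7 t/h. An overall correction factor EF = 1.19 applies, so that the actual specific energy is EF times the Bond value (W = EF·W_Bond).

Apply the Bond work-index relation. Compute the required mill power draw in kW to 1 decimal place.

Bond: W = 10·Wi·(1/√P80 − 1/√F80)
W = 10·9.6·(1/√140 − 1/√15417) = 10·9.6·(0.076462) = 7.3403 kWh/t
W_actual = 1.19 × 7.3403 = 8.7350 kWh/t
Power = W × throughput = 8.7350 kWh/t × 922.7 t/h = 8059.8 kW

P = 8059.8 kW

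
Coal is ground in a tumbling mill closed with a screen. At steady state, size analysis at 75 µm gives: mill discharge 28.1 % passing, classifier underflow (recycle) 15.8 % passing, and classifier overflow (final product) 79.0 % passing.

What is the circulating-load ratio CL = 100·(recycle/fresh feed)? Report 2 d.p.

Mass balance on the −75 µm fraction:
Fd + Rd = Ru + Fo ⇒ R/F = (o−d)/(d−u)
r = (79.0 − 28.1)/(28.1 − 15.8) = 50.9/12.3 = 4.1382
CL = 100·r = 413.82 %

CL = 413.82 %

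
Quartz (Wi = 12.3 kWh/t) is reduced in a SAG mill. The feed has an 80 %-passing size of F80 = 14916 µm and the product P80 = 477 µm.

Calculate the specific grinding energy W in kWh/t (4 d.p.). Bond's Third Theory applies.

W = 4.6247 kWh/t

W = 10 Wi (P80^-0.5 − F80^-0.5)
1/√477 = 0.045787;  1/√14916 = 0.008188
W = 10·12.3·(0.045787 − 0.008188) = 4.6247 kWh/t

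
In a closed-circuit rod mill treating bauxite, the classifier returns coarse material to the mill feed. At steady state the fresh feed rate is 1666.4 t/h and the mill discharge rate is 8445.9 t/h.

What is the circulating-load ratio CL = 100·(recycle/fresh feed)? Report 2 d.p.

CL = 406.84 %

M = F + R at steady state, so:
R = M − F = 8445.9 − 1666.4 = 6779.5 t/h
CL = 100·R/F = 100·6779.5/1666.4 = 406.84 %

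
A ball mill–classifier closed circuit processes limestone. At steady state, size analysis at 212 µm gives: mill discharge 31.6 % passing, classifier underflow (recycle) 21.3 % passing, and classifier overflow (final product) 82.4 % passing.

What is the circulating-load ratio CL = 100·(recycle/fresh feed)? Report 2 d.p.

Mass balance on the −212 µm fraction:
(1+r)d = ru + o → r = (o−d)/(d−u)
r = (82.4 − 31.6)/(31.6 − 21.3) = 50.8/10.3 = 4.9320
CL = 100·r = 493.20 %

CL = 493.20 %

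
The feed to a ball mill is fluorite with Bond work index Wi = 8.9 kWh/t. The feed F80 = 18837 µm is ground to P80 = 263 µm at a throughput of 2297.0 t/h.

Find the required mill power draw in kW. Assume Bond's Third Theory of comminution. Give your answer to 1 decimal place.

W_Bond = 10·Wi·(1/√P₈₀ − 1/√F₈₀)
W = 10·8.9·(1/√263 − 1/√18837) = 10·8.9·(0.054377) = 4.8395 kWh/t
Power = W × throughput = 4.8395 kWh/t × 2297.0 t/h = 11116.4 kW

P = 11116.4 kW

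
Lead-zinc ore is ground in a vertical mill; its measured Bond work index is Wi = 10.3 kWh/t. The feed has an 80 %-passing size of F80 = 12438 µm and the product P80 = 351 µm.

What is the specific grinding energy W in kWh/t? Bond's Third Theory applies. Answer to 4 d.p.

W_Bond = 10·Wi·(1/√P₈₀ − 1/√F₈₀)
1/√351 = 0.053376;  1/√12438 = 0.008967
W = 10·10.3·(0.053376 − 0.008967) = 4.5742 kWh/t

W = 4.5742 kWh/t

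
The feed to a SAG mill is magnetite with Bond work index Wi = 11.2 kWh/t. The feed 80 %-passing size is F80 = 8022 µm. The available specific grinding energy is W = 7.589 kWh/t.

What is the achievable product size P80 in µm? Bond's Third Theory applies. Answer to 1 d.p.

P80 = 160.5 µm

W_Bond = 10·Wi·(1/√P₈₀ − 1/√F₈₀)
1/√P80 = 1/√F80 + W/(10·Wi)
  = 7.5890/(10·11.2) + 1/√8022 = 0.067759 + 0.011165 = 0.078924
P80 = (1/0.078924)² = 12.6704² = 160.54 µm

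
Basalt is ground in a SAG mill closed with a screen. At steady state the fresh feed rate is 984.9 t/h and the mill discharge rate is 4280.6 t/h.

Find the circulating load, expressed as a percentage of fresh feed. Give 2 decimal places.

Mill node: discharge = fresh + recycle.
R = M − F = 4280.6 − 984.9 = 3295.7 t/h
CL = 100·R/F = 100·3295.7/984.9 = 334.62 %

CL = 334.62 %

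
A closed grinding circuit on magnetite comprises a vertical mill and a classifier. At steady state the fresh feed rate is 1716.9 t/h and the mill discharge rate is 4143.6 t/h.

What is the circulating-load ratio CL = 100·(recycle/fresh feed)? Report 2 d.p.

CL = 141.34 %

M = F + R at steady state, so:
R = M − F = 4143.6 − 1716.9 = 2426.7 t/h
CL = 100·R/F = 100·2426.7/1716.9 = 141.34 %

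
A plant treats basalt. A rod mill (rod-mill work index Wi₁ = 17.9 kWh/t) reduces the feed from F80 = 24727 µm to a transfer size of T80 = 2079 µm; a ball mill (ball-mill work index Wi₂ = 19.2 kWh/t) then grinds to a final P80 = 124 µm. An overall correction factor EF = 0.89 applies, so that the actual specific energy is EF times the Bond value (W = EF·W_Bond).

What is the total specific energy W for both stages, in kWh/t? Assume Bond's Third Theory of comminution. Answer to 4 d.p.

W = 14.0786 kWh/t

W = 10·Wi·(P80^(-½) − F80^(-½))
Stage 1 (24727→2079 µm, Wi₁=17.9): W₁ = 10·17.9·(0.021932 − 0.006359) = 2.7875 kWh/t
Stage 2 (2079→124 µm, Wi₂=19.2): W₂ = 10·19.2·(0.089803 − 0.021932) = 13.0312 kWh/t
W = W₁ + W₂ = 2.7875 + 13.0312 = 15.8187 kWh/t
Apply correction: 15.8187 × 0.89 = 14.0786 kWh/t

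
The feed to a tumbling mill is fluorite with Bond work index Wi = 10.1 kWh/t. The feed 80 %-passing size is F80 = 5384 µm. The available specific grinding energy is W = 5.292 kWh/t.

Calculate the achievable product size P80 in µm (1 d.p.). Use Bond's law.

W = 10 Wi (P80^-0.5 − F80^-0.5)
⇒ 1/√P80 = W/(10 Wi) + 1/√F80
  = 5.2920/(10·10.1) + 1/√5384 = 0.052396 + 0.013628 = 0.066025
P80 = (1/0.066025)² = 15.1459² = 229.40 µm

P80 = 229.4 µm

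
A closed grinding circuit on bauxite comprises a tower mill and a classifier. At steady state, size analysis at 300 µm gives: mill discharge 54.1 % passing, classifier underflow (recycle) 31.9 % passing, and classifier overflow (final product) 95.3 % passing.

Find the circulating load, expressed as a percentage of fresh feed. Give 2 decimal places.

Classifier node, passing 300 µm:
d + r·d = r·u + o → r(d−u) = o−d
r = (95.3 − 54.1)/(54.1 − 31.9) = 41.2/22.2 = 1.8559
CL = 100·r = 185.59 %

CL = 185.59 %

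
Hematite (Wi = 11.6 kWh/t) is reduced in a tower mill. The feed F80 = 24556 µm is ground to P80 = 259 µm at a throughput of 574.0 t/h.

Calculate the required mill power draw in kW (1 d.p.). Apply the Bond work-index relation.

P = 3712.4 kW

W = 10 Wi (1/√P80 − 1/√F80)  [Bond]
W = 10·11.6·(1/√259 − 1/√24556) = 10·11.6·(0.055755) = 6.4676 kWh/t
Power = W × throughput = 6.4676 kWh/t × 574.0 t/h = 3712.4 kW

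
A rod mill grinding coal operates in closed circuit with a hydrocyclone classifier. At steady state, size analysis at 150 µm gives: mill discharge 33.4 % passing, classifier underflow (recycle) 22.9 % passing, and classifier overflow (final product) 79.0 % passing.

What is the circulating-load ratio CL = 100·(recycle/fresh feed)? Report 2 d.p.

Let r = R/F. Size balance at 150 µm:
(1+r)·d = r·u + o ⇒ r = (o−d)/(d−u)
r = (79.0 − 33.4)/(33.4 − 22.9) = 45.6/10.5 = 4.3429
CL = 100·r = 434.29 %

CL = 434.29 %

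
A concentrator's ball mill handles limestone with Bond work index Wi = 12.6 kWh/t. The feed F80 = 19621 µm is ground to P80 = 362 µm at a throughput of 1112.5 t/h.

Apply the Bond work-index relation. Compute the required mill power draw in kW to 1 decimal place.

P = 6366.7 kW

W_Bond = 10·Wi·(1/√P₈₀ − 1/√F₈₀)
W = 10·12.6·(1/√362 − 1/√19621) = 10·12.6·(0.045420) = 5.7229 kWh/t
Mill draw = 5.7229 × 1112.5 = 6366.7 kW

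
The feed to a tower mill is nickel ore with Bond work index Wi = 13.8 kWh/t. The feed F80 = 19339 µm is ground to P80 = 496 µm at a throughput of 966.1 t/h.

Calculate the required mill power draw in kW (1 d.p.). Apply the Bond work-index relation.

Bond: W = 10·Wi·(1/√P80 − 1/√F80)
W = 10·13.8·(1/√496 − 1/√19339) = 10·13.8·(0.037710) = 5.2040 kWh/t
Mill draw = 5.2040 × 966.1 = 5027.6 kW

P = 5027.6 kW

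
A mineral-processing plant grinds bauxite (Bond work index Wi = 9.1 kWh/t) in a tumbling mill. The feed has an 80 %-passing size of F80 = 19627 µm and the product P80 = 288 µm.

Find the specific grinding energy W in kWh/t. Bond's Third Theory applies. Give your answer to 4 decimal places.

W = 4.7127 kWh/t

W = 10·Wi·[P80^(−½) − F80^(−½)]
1/√288 = 0.058926;  1/√19627 = 0.007138
W = 10·9.1·(0.058926 − 0.007138) = 4.7127 kWh/t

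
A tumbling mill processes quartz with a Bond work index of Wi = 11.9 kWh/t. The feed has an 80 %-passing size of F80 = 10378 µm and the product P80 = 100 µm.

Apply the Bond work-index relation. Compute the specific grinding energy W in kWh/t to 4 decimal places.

W = 10 Wi / √P80 − 10 Wi / √F80
1/√100 = 0.100000;  1/√10378 = 0.009816
W = 10·11.9·(0.100000 − 0.009816) = 10.7319 kWh/t

W = 10.7319 kWh/t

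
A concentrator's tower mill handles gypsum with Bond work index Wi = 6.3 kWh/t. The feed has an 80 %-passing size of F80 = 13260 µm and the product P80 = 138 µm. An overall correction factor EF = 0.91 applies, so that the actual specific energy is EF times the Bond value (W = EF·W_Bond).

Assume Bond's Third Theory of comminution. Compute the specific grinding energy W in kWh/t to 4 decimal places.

W = 4.3824 kWh/t

W = 10·Wi·(P80^(-½) − F80^(-½))
1/√138 = 0.085126;  1/√13260 = 0.008684
W = 10·6.3·(0.085126 − 0.008684) = 4.8158 kWh/t
W_actual = 0.91 × 4.8158 = 4.3824 kWh/t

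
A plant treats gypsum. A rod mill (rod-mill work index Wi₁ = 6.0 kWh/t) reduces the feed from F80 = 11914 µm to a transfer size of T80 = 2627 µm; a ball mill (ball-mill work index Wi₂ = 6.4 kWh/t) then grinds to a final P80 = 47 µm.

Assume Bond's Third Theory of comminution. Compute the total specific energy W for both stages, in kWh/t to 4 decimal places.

W = 10·Wi·(P80^(-½) − F80^(-½))
Stage 1 (11914→2627 µm, Wi₁=6.0): W₁ = 10·6.0·(0.019511 − 0.009162) = 0.6209 kWh/t
Stage 2 (2627→47 µm, Wi₂=6.4): W₂ = 10·6.4·(0.145865 − 0.019511) = 8.0867 kWh/t
W = W₁ + W₂ = 0.6209 + 8.0867 = 8.7076 kWh/t

W = 8.7076 kWh/t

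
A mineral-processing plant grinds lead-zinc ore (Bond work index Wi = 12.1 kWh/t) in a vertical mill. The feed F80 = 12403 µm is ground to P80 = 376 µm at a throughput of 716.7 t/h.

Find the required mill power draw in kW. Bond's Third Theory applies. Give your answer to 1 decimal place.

Bond: W = 10·Wi·(1/√P80 − 1/√F80)
W = 10·12.1·(1/√376 − 1/√12403) = 10·12.1·(0.042592) = 5.1536 kWh/t
P_mill = W·ṁ = 5.1536·716.7 = 3693.6 kW

P = 3693.6 kW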